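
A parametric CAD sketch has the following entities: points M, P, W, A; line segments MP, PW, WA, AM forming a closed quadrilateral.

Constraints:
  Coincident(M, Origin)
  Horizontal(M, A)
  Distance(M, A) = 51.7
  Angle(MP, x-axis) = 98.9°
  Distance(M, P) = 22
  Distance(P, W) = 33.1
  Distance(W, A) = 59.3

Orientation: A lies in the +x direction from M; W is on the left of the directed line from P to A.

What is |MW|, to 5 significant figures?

50.809

Checks: |PW| = 33.10 ✓; |WA| = 59.30 ✓.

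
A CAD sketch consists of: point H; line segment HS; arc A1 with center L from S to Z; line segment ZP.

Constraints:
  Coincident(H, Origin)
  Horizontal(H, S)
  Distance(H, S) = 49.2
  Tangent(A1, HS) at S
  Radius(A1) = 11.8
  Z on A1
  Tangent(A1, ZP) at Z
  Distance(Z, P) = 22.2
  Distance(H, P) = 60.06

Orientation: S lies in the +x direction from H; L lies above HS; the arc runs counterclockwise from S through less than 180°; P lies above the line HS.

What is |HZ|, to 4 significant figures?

61.89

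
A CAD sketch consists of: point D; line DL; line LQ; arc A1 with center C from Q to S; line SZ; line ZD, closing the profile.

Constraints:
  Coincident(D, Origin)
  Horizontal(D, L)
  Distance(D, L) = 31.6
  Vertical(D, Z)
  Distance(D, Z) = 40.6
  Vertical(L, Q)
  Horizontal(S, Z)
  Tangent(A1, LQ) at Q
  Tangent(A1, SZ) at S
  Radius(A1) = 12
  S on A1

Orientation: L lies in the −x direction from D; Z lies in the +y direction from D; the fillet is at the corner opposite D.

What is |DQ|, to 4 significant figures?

42.62

D is at the origin; D and L share the same y with |DL| = 31.6 and L on the −x side, so L = (-31.60, 0.000). D and Z share the same x with |DZ| = 40.6 and Z on the +y side, so Z = (0.000, 40.60). The virtual corner opposite D is at (-31.60, 40.60). The tangent condition forces CQ to be normal to LQ and since A1 is tangent to SZ there, CS ⟂ SZ, with radius 12.0, so the center C sits 12.0 in from both sides at C = (-19.60, 28.60). That places the tangent points at Q = (-31.60, 28.60) on LQ and S = (-19.60, 40.60) on SZ. Then |DQ| = |Q − D| = 42.62.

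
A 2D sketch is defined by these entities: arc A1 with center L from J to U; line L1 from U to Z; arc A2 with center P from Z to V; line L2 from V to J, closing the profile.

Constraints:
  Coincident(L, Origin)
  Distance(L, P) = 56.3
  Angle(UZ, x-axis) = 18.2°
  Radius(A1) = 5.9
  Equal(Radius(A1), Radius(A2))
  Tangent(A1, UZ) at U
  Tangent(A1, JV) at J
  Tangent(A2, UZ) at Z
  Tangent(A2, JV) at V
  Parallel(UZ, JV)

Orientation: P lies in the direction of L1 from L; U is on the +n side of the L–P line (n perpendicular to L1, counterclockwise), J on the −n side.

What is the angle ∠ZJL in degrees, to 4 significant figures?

78.16°

The slot axis is L1's direction at 18.2°, so u = (cos 18.2°, sin 18.2°) = (0.9500, 0.3123) and n = (−sin 18.2°, cos 18.2°) = (-0.3123, 0.9500). L is at the origin and P lies 56.3 along u from L, so P = 56.3·u = (53.48, 17.58). Tangency of A1 to both parallel lines with radius 5.9 puts U and J at L ± 5.9·n: U = (-1.843, 5.605), J = (1.843, -5.605). Equal radii place Z and V the same way about P: Z = P + 5.9·n = (51.64, 23.19), V = P − 5.9·n = (55.33, 11.98). Then cos ∠ZJL = JZ·JL / (|JZ||JL|), giving 78.16°.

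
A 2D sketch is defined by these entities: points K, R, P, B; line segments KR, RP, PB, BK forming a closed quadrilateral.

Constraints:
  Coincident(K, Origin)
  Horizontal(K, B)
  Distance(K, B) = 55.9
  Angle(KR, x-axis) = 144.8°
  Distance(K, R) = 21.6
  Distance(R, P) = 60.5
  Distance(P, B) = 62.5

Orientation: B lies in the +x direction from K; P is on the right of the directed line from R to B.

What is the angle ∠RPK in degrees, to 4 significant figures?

13.87°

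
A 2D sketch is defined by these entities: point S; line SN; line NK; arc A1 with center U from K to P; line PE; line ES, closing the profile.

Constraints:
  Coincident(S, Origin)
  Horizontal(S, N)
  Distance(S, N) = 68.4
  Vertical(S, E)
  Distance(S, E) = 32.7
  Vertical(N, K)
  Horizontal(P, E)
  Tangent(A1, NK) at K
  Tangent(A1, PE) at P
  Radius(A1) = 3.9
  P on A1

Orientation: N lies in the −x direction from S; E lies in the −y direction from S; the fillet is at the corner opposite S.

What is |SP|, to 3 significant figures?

72.3

S is at the origin; SN is horizontal with |SN| = 68.4 and N on the −x side, so N = (-68.4, 0.00). SE is vertical with |SE| = 32.7 and E on the −y side, so E = (0.00, -32.7). The virtual corner opposite S is at (-68.4, -32.7). Since A1 is tangent to NK there, UK ⟂ NK and tangency of A1 to PE means the radius UP is perpendicular to PE, with radius 3.9, so the center U sits 3.9 in from both sides at U = (-64.5, -28.8). That places the tangent points at K = (-68.4, -28.8) on NK and P = (-64.5, -32.7) on PE. Then |SP| = |P − S| = 72.3.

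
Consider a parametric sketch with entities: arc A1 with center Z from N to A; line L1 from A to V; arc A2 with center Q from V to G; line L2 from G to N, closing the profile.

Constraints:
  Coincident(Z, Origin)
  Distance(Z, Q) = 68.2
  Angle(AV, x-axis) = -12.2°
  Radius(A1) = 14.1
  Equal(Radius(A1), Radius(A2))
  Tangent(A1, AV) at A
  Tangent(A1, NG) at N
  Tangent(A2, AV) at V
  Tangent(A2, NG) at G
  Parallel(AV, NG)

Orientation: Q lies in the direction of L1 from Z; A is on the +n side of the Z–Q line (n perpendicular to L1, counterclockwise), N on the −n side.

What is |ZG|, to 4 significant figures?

69.64

The slot axis is L1's direction at -12.2°, so u = (cos -12.2°, sin -12.2°) = (0.9774, -0.2113) and n = (−sin -12.2°, cos -12.2°) = (0.2113, 0.9774). Z is at the origin and Q lies 68.2 along u from Z, so Q = 68.2·u = (66.66, -14.41). Tangency of A1 to both parallel lines with radius 14.1 puts A and N at Z ± 14.1·n: A = (2.980, 13.78), N = (-2.980, -13.78). Equal radii place V and G the same way about Q: V = Q + 14.1·n = (69.64, -0.6308), G = Q − 14.1·n = (63.68, -28.19). Then |ZG| = |G − Z| = 69.64.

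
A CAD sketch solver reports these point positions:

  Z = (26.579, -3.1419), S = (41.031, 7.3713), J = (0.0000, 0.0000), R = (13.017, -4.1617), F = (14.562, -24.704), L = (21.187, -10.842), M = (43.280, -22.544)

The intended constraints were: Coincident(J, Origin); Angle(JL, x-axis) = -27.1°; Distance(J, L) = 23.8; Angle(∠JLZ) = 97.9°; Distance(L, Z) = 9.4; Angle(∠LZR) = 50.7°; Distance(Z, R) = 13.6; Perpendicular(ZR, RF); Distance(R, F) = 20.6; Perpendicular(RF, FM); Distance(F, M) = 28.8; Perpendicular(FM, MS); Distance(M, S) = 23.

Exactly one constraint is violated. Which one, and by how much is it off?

Distance(M, S) = 23 — off by 7.00.

J = (0.00, 0.00) ✓; JL at -27.10° ✓; |JL| = 23.80 ✓; ∠JLZ = 97.90° ✓; |LZ| = 9.400 ✓; ∠LZR = 50.70° ✓; |ZR| = 13.60 ✓; ∠(ZR, RF) = 90.00° ✓; |RF| = 20.60 ✓; ∠(RF, FM) = 90.00° ✓; |FM| = 28.80 ✓; ∠(FM, MS) = 90.00° ✓; |MS| = 30.00 ✗.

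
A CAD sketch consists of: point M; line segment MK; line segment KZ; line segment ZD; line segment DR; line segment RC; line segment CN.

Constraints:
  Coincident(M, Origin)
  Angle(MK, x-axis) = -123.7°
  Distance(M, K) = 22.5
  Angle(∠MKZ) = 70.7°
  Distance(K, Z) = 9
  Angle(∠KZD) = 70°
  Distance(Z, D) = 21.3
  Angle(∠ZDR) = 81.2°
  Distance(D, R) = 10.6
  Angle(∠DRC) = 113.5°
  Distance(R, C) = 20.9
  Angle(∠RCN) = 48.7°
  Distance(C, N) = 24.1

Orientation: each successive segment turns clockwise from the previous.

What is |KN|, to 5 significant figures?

15.935

M is at the origin; MK runs at -123.7° with length 22.5, so K = (-12.484, -18.719). ∠MKZ = 70.7° gives KZ at 127.00° from the x-axis; with |KZ| = 9.0, Z = (-17.900, -11.531). ∠KZD = 70.0° gives ZD at 17.000° from the x-axis; with |ZD| = 21.3, D = (2.4690, -5.3037). ∠ZDR = 81.2° gives DR at -81.800° from the x-axis; with |DR| = 10.6, R = (3.9808, -15.795). ∠DRC = 113.5° gives RC at -148.30° from the x-axis; with |RC| = 20.9, C = (-13.801, -26.778). ∠RCN = 48.7° gives CN at 80.400° from the x-axis; with |CN| = 24.1, N = (-9.7820, -3.0152). Then |KN| = |N − K| = 15.935.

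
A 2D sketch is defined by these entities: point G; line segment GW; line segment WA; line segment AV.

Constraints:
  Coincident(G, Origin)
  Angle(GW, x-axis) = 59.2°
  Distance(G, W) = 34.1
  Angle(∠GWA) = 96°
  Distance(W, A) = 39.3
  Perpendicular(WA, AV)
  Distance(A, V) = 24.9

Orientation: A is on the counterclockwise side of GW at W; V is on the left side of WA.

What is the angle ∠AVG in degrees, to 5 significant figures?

101.87°

∠GWA = 96.0°, so WA runs at 59.2° + (180° − 96.0°) = 143.20° from the x-axis; with |WA| = 39.3, A = W + 39.3·(cos 143.20°, sin 143.20°) = (-14.008, 52.832). WA ⟂ AV; with |AV| = 24.9 on the left of WA, V = A + 24.9·(-0.59902, -0.80073) = (-28.924, 32.894). Then cos ∠AVG = VA·VG / (|VA||VG|), giving 101.87°.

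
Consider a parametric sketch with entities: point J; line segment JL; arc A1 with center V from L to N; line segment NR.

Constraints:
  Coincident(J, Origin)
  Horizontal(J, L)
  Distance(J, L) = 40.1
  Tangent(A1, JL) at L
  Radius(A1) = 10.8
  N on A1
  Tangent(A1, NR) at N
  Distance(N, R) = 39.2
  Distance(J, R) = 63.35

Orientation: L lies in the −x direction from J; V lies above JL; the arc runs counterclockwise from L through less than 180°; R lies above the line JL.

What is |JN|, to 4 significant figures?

32.20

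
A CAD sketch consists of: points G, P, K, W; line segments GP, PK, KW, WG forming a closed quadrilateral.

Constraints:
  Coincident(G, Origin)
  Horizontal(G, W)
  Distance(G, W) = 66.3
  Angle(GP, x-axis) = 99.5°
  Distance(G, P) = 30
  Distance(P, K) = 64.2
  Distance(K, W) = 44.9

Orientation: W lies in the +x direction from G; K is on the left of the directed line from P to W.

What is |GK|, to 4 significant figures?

72.51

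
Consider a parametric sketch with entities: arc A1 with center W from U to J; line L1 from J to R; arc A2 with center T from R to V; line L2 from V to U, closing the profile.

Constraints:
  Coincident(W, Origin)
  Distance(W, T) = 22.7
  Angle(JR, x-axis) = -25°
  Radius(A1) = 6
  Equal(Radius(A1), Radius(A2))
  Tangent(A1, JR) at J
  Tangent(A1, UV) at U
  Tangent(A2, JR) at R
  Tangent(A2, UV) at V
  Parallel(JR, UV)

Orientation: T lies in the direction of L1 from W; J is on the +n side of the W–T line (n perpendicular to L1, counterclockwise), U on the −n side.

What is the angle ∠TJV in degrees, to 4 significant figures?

13.06°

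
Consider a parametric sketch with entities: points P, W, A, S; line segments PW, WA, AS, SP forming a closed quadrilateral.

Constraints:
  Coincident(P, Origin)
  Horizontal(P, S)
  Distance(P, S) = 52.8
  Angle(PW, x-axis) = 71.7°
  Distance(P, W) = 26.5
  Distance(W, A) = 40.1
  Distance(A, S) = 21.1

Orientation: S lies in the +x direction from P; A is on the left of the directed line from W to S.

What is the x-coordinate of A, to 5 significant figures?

48.159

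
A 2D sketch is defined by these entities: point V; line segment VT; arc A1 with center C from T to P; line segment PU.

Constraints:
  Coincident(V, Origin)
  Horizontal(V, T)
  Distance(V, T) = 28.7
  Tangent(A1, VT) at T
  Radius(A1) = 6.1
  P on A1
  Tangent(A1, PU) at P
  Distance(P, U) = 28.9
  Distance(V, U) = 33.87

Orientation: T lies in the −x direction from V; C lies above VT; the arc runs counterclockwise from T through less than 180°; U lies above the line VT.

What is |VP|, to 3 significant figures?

23.3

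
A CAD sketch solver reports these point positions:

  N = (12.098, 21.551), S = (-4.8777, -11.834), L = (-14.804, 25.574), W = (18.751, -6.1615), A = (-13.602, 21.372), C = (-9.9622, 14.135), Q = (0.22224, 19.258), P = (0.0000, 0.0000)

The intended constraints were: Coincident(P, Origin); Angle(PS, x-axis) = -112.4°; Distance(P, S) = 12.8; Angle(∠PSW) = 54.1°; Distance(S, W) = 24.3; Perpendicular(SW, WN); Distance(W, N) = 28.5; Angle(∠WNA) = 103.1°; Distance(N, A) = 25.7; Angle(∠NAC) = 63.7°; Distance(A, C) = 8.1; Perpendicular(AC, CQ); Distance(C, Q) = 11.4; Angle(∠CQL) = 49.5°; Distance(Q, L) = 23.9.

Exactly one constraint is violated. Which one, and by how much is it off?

Distance(Q, L) = 23.9 — off by 7.60.

P = (0.00, 0.00) ✓; PS at -112.4° ✓; |PS| = 12.80 ✓; ∠PSW = 54.10° ✓; |SW| = 24.30 ✓; ∠(SW, WN) = 90.00° ✓; |WN| = 28.50 ✓; ∠WNA = 103.1° ✓; |NA| = 25.70 ✓; ∠NAC = 63.70° ✓; |AC| = 8.101 ✓; ∠(AC, CQ) = 90.00° ✓; |CQ| = 11.40 ✓; ∠CQL = 49.50° ✓; |QL| = 16.30 ✗.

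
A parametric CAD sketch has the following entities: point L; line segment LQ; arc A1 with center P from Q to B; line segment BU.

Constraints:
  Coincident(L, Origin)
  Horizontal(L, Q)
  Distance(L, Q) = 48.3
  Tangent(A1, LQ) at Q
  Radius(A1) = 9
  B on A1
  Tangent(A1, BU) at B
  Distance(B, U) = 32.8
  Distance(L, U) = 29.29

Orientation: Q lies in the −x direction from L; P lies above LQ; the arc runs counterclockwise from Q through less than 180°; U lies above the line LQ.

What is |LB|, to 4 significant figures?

42.51

L is at the origin; L and Q share the same y with |LQ| = 48.3 and Q on the −x side, so Q = (-48.30, 0.000). The tangent condition forces PQ to be normal to LQ, so P = Q + (0, 9) = (-48.30, 9.000). Since PB ⟂ BU (tangency), |PU| = √(9.0² + 32.8²) = 34.01 regardless of where B sits on A1. So U lies on both circle(L, 29.29) and circle(P, 34.01); the above-LQ intersection is U = (-17.52, 23.47). B is the foot of the tangent from U: B = (-42.45, 2.159).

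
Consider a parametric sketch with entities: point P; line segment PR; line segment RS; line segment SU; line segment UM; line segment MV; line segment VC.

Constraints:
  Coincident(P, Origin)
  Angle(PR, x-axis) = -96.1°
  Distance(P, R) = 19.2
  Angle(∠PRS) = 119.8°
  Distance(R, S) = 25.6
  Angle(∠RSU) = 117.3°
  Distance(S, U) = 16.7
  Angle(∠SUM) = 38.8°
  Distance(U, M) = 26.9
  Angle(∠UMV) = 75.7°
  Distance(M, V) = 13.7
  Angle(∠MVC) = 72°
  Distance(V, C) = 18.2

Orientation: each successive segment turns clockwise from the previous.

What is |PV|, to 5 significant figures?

35.544

P is at the origin; PR runs at -96.1° with length 19.2, so R = (-2.0403, -19.091). ∠PRS = 119.8° gives RS at -156.30° from the x-axis; with |RS| = 25.6, S = (-25.481, -29.381). ∠RSU = 117.3° gives SU at 141.00° from the x-axis; with |SU| = 16.7, U = (-38.460, -18.872). ∠SUM = 38.8° gives UM at -0.20000° from the x-axis; with |UM| = 26.9, M = (-11.560, -18.965). ∠UMV = 75.7° gives MV at -104.50° from the x-axis; with |MV| = 13.7, V = (-14.990, -32.229). Then |PV| = |V − P| = 35.544.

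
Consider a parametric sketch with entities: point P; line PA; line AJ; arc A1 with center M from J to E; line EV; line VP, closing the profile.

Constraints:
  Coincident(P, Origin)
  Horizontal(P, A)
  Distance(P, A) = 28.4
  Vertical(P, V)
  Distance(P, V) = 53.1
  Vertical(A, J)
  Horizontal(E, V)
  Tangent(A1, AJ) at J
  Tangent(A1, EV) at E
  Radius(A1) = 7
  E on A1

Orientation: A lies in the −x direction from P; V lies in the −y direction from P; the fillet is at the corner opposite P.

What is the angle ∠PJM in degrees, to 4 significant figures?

58.36°

P is at the origin; PA is horizontal with |PA| = 28.4 and A on the −x side, so A = (-28.40, 0.000). P and V share the same x with |PV| = 53.1 and V on the −y side, so V = (0.000, -53.10). The virtual corner opposite P is at (-28.40, -53.10). A1 meets AJ tangentially, so MJ is at right angles to AJ and since A1 is tangent to EV there, ME ⟂ EV, with radius 7.0, so the center M sits 7.0 in from both sides at M = (-21.40, -46.10). That places the tangent points at J = (-28.40, -46.10) on AJ and E = (-21.40, -53.10) on EV. Then cos ∠PJM = JP·JM / (|JP||JM|), giving 58.36°.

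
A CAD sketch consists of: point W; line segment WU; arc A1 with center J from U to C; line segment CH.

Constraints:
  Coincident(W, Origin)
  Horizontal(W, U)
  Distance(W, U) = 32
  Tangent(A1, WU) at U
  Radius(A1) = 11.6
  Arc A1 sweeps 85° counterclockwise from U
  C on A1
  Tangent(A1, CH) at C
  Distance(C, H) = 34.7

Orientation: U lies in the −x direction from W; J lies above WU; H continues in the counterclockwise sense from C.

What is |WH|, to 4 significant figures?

48.40

W is at the origin; WU is horizontal with |WU| = 32.0 and U on the −x side, so U = (-32.00, 0.000). The tangent condition forces JU to be normal to WU, so J = U + (0, 11.6) = (-32.00, 11.60). On A1, U sits at bearing -90° from J; an 85° counterclockwise sweep puts C at bearing -5°, so C = J + 11.6·(cos -5°, sin -5°) = (-20.44, 10.59). Tangency of A1 to CH means the radius JC is perpendicular to CH, so CH runs along (−sin -5°, cos -5°); with |CH| = 34.7, H = (-17.42, 45.16). Then |WH| = |H − W| = 48.40.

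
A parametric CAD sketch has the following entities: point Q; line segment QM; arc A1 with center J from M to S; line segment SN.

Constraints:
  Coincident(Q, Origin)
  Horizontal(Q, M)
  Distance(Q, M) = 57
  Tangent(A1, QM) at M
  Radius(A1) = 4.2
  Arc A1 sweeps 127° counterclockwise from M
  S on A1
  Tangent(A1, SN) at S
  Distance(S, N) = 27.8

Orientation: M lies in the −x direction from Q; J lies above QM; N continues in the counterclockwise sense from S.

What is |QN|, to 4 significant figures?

76.09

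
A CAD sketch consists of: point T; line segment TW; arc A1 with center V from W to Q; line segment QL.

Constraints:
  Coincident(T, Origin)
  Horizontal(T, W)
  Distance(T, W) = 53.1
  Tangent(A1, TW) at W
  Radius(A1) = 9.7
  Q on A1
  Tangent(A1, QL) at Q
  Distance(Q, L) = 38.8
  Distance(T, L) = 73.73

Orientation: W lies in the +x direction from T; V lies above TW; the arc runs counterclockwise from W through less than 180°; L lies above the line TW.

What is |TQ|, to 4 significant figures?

63.68

Checks: |VQ| = 9.700 ✓; ∠(VQ, QL) = 90.00° ✓; |QL| = 38.80 ✓; |TL| = 73.73 ✓.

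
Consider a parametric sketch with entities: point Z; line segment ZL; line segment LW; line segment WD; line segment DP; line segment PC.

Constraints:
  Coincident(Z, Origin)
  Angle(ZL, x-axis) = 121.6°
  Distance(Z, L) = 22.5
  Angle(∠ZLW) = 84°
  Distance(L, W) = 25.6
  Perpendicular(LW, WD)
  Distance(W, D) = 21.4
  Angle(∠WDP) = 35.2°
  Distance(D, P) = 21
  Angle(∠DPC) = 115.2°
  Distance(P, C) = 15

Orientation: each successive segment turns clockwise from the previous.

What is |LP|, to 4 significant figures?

14.15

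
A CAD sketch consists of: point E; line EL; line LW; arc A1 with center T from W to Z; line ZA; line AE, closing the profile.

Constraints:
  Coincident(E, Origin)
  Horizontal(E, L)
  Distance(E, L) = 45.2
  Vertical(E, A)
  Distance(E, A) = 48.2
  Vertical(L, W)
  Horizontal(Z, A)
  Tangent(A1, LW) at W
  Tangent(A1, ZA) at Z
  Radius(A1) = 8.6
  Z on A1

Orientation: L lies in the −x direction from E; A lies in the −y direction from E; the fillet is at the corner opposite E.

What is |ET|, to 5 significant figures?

53.923

E is at the origin; E and L share the same y with |EL| = 45.2 and L on the −x side, so L = (-45.200, 0.0000). E and A share the same x with |EA| = 48.2 and A on the −y side, so A = (0.0000, -48.200). The virtual corner opposite E is at (-45.200, -48.200). Since A1 is tangent to LW there, TW ⟂ LW and A1 meets ZA tangentially, so TZ is at right angles to ZA, with radius 8.6, so the center T sits 8.6 in from both sides at T = (-36.600, -39.600). Then |ET| = |T − E| = 53.923.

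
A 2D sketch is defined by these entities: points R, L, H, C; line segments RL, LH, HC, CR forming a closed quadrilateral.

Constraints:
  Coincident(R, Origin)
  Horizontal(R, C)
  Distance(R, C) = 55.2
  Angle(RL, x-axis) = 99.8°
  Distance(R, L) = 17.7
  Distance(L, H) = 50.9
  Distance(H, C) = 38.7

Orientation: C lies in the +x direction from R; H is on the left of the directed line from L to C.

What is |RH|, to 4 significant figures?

57.48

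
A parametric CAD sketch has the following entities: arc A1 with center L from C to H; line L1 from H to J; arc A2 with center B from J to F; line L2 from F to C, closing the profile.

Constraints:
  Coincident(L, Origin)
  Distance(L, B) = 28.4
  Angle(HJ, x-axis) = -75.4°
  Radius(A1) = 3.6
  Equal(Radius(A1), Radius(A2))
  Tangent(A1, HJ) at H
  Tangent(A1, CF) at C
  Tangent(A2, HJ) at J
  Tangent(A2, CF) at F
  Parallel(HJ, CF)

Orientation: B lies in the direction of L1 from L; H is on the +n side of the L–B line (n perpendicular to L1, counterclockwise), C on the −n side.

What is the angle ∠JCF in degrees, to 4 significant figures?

14.23°

The slot axis is L1's direction at -75.4°, so u = (cos -75.4°, sin -75.4°) = (0.2521, -0.9677) and n = (−sin -75.4°, cos -75.4°) = (0.9677, 0.2521). L is at the origin and B lies 28.4 along u from L, so B = 28.4·u = (7.159, -27.48). Tangency of A1 to both parallel lines with radius 3.6 puts H and C at L ± 3.6·n: H = (3.484, 0.9074), C = (-3.484, -0.9074). Equal radii place J and F the same way about B: J = B + 3.6·n = (10.64, -26.58), F = B − 3.6·n = (3.675, -28.39). Then cos ∠JCF = CJ·CF / (|CJ||CF|), giving 14.23°.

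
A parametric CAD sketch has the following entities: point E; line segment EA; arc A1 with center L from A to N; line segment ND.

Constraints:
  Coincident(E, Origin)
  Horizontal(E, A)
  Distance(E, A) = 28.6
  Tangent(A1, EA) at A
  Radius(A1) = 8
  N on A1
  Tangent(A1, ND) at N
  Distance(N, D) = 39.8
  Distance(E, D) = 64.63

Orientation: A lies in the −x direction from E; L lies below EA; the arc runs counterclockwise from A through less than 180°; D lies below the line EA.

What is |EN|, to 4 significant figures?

36.74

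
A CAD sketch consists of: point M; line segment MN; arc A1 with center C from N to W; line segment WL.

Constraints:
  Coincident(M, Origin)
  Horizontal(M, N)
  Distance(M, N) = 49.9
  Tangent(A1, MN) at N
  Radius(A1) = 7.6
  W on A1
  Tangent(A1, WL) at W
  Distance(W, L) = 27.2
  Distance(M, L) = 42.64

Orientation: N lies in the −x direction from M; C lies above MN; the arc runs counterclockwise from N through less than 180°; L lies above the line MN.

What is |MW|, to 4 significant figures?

43.25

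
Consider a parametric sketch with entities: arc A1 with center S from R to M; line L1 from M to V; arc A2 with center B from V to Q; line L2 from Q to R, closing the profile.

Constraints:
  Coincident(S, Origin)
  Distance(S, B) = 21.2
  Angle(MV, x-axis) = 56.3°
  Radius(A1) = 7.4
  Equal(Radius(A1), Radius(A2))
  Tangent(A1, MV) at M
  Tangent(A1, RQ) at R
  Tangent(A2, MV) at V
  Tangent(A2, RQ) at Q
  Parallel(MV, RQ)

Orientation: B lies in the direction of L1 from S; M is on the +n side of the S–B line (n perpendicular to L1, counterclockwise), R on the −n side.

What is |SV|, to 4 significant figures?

22.45

The slot axis is L1's direction at 56.3°, so u = (cos 56.3°, sin 56.3°) = (0.5548, 0.8320) and n = (−sin 56.3°, cos 56.3°) = (-0.8320, 0.5548). S is at the origin and B lies 21.2 along u from S, so B = 21.2·u = (11.76, 17.64). Tangency of A1 to both parallel lines with radius 7.4 puts M and R at S ± 7.4·n: M = (-6.156, 4.106), R = (6.156, -4.106). Equal radii place V and Q the same way about B: V = B + 7.4·n = (5.606, 21.74), Q = B − 7.4·n = (17.92, 13.53). Then |SV| = |V − S| = 22.45.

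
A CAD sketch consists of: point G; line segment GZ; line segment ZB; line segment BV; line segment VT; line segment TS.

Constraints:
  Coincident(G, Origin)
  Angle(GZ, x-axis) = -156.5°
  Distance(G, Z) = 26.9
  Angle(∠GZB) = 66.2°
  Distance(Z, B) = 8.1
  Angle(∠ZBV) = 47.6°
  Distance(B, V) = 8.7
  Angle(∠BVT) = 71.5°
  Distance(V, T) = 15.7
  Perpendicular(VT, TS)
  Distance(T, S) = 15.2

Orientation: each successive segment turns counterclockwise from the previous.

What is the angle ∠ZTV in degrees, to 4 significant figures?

7.425°

∠ZBV = 47.6° gives BV at 89.70° from the x-axis; with |BV| = 8.7, V = (-18.67, -7.520). ∠BVT = 71.5° gives VT at -161.8° from the x-axis; with |VT| = 15.7, T = (-33.59, -12.42). Then cos ∠ZTV = TZ·TV / (|TZ||TV|), giving 7.425°.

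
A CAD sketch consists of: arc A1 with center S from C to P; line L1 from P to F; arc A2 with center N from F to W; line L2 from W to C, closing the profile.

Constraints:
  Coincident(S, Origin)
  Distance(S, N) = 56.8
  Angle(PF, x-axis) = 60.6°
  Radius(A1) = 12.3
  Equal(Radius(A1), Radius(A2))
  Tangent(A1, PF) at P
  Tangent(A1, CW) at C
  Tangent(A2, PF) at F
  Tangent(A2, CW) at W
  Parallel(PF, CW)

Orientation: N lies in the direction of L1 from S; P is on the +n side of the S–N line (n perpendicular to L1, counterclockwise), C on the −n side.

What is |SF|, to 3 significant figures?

58.1

The slot axis is L1's direction at 60.6°, so u = (cos 60.6°, sin 60.6°) = (0.491, 0.871) and n = (−sin 60.6°, cos 60.6°) = (-0.871, 0.491). S is at the origin and N lies 56.8 along u from S, so N = 56.8·u = (27.9, 49.5). Tangency of A1 to both parallel lines with radius 12.3 puts P and C at S ± 12.3·n: P = (-10.7, 6.04), C = (10.7, -6.04). Equal radii place F and W the same way about N: F = N + 12.3·n = (17.2, 55.5), W = N − 12.3·n = (38.6, 43.4). Then |SF| = |F − S| = 58.1.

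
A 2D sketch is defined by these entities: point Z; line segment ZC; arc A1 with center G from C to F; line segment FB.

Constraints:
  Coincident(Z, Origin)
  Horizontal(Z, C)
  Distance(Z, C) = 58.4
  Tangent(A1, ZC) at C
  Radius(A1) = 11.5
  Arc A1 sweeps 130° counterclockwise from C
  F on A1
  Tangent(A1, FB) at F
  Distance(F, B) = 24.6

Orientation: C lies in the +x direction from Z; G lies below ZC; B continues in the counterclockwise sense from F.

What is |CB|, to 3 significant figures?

38.4

Z is at the origin; ZC is horizontal with |ZC| = 58.4 and C on the +x side, so C = (58.4, 0.00). Since A1 is tangent to ZC there, GC ⟂ ZC, so G = C + (0, -11.5) = (58.4, -11.5). On A1, C sits at bearing 90° from G; a 130° counterclockwise sweep puts F at bearing 220°, so F = G + 11.5·(cos 220°, sin 220°) = (49.6, -18.9). The tangent condition forces GF to be normal to FB, so FB runs along (−sin 220°, cos 220°); with |FB| = 24.6, B = (65.4, -37.7). Then |CB| = |B − C| = 38.4.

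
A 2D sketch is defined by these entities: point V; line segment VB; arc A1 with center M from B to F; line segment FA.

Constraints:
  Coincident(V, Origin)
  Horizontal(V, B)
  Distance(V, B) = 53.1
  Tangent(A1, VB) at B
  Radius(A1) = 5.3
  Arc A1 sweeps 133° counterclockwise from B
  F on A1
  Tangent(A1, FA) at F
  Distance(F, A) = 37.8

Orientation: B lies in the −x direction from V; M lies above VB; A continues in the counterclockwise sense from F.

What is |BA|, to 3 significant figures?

42.6

On A1, B sits at bearing -90° from M; a 133° counterclockwise sweep puts F at bearing 43°, so F = M + 5.3·(cos 43°, sin 43°) = (-49.2, 8.91). The tangent condition forces MF to be normal to FA, so FA runs along (−sin 43°, cos 43°); with |FA| = 37.8, A = (-75.0, 36.6). Then |BA| = |A − B| = 42.6.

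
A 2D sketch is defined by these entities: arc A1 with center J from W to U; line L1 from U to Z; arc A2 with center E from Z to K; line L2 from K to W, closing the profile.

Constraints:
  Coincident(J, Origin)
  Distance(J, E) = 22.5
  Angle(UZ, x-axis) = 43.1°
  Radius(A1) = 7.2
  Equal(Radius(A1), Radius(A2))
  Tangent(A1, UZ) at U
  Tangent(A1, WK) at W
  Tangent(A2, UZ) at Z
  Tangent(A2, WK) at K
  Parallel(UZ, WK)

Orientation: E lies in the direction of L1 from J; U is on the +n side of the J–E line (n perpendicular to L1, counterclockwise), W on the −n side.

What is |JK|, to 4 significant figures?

23.62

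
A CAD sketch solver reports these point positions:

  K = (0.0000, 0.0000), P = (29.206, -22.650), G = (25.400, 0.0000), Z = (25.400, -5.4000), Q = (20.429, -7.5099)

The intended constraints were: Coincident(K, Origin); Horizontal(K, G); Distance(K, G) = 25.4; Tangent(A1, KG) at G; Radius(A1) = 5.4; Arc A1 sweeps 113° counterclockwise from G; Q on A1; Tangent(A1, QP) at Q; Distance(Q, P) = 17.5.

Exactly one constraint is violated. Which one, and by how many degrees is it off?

Tangent(A1, QP) at Q — off by 7.10°.

K = (0.00, 0.00) ✓; K.y = 0.00, G.y = 0.00 ✓; |KG| = 25.40 ✓; ∠(ZG, GK) = 90.00° ✓; |ZG| = 5.400 ✓; bearing(Z→Q) − bearing(Z→G) = 113.0° ✓; |ZQ| = 5.400 ✓; ∠(ZQ, QP) = 82.90° ✗; |QP| = 17.50 ✓.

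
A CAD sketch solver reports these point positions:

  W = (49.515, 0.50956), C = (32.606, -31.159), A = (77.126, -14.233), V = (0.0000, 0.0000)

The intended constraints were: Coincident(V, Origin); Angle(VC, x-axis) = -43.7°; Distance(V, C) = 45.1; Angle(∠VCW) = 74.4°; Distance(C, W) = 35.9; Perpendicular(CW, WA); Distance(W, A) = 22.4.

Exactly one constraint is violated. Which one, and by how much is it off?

Distance(W, A) = 22.4 — off by 8.90.

V = (0.00, 0.00) ✓; VC at -43.70° ✓; |VC| = 45.10 ✓; ∠VCW = 74.40° ✓; |CW| = 35.90 ✓; ∠(CW, WA) = 90.00° ✓; |WA| = 31.30 ✗.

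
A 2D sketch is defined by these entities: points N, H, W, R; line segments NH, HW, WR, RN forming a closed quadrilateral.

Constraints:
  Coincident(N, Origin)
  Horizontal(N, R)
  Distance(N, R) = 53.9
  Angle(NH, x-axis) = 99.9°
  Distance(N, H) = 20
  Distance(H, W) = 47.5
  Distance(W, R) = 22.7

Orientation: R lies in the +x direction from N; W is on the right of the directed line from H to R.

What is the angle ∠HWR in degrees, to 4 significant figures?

114.8°

Checks: |HW| = 47.50 ✓; |WR| = 22.70 ✓.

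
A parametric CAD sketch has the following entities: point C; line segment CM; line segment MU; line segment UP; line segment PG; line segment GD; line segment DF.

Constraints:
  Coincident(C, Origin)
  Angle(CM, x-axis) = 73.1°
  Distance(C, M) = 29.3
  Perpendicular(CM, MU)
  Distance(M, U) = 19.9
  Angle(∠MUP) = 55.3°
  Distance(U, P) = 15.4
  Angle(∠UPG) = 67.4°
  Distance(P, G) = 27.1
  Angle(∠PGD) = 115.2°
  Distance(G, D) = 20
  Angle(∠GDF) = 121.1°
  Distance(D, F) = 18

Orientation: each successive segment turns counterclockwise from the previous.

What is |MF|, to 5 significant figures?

36.710

∠PGD = 115.2° gives GD at 105.20° from the x-axis; with |GD| = 20.0, D = (9.5786, 56.021). ∠GDF = 121.1° gives DF at 164.10° from the x-axis; with |DF| = 18.0, F = (-7.7327, 60.952). Then |MF| = |F − M| = 36.710.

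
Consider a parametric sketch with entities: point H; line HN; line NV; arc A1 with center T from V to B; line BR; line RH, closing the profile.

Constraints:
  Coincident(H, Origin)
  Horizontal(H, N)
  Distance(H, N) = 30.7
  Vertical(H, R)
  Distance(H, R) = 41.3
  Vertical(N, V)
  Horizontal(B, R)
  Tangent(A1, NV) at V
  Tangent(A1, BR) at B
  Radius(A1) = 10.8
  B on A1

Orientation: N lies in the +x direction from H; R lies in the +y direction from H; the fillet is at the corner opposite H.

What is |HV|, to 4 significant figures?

43.28

H is at the origin; H and N share the same y with |HN| = 30.7 and N on the +x side, so N = (30.70, 0.000). HR is vertical with |HR| = 41.3 and R on the +y side, so R = (0.000, 41.30). The virtual corner opposite H is at (30.70, 41.30). Tangency of A1 to NV means the radius TV is perpendicular to NV and since A1 is tangent to BR there, TB ⟂ BR, with radius 10.8, so the center T sits 10.8 in from both sides at T = (19.90, 30.50). That places the tangent points at V = (30.70, 30.50) on NV and B = (19.90, 41.30) on BR. Then |HV| = |V − H| = 43.28.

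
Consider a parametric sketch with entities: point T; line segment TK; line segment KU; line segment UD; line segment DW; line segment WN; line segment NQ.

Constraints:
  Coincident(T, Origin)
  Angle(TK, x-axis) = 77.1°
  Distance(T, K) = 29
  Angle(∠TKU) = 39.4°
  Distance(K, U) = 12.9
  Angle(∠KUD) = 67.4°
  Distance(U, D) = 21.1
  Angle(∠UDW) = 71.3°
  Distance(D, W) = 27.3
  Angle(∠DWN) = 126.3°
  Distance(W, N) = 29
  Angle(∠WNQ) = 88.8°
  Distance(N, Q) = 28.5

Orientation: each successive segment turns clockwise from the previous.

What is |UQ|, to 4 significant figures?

24.45

T is at the origin; TK runs at 77.1° with length 29.0, so K = (6.474, 28.27). ∠TKU = 39.4° gives KU at -63.50° from the x-axis; with |KU| = 12.9, U = (12.23, 16.72). ∠KUD = 67.4° gives UD at -176.1° from the x-axis; with |UD| = 21.1, D = (-8.821, 15.29). ∠UDW = 71.3° gives DW at 75.20° from the x-axis; with |DW| = 27.3, W = (-1.847, 41.68). ∠DWN = 126.3° gives WN at 21.50° from the x-axis; with |WN| = 29.0, N = (25.13, 52.31). ∠WNQ = 88.8° gives NQ at -69.70° from the x-axis; with |NQ| = 28.5, Q = (35.02, 25.58). Then |UQ| = |Q − U| = 24.45.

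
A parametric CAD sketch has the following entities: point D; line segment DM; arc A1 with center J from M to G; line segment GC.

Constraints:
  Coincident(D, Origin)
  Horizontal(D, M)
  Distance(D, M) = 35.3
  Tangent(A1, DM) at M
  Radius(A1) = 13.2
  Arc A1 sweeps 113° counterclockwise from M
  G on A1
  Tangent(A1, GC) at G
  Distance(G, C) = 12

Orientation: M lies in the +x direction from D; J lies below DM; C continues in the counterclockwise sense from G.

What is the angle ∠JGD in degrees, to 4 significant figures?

118.6°

D is at the origin; D and M share the same y with |DM| = 35.3 and M on the +x side, so M = (35.30, 0.000). Tangency of A1 to DM means the radius JM is perpendicular to DM, so J = M + (0, -13.2) = (35.30, -13.20). On A1, M sits at bearing 90° from J; a 113° counterclockwise sweep puts G at bearing 203°, so G = J + 13.2·(cos 203°, sin 203°) = (23.15, -18.36). Then cos ∠JGD = GJ·GD / (|GJ||GD|), giving 118.6°.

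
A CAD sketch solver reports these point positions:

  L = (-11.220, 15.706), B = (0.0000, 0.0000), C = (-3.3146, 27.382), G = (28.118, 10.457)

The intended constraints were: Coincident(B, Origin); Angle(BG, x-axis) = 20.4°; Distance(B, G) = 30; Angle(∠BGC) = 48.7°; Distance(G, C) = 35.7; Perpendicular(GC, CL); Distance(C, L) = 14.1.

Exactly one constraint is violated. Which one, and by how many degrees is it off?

Perpendicular(GC, CL) — off by 5.80°.

B = (0.00, 0.00) ✓; BG at 20.40° ✓; |BG| = 30.00 ✓; ∠BGC = 48.70° ✓; |GC| = 35.70 ✓; ∠(GC, CL) = 84.20° ✗; |CL| = 14.10 ✓.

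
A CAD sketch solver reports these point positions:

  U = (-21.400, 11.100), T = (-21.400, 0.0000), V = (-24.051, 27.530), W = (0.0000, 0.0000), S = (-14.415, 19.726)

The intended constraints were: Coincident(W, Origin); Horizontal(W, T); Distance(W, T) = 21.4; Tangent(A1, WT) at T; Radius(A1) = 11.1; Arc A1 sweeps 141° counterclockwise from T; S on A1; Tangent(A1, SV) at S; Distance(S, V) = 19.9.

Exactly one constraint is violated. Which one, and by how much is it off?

Distance(S, V) = 19.9 — off by 7.50.

W = (0.00, 0.00) ✓; W.y = 0.00, T.y = 0.00 ✓; |WT| = 21.40 ✓; ∠(UT, TW) = 90.00° ✓; |UT| = 11.10 ✓; bearing(U→S) − bearing(U→T) = 141.0° ✓; |US| = 11.10 ✓; ∠(US, SV) = 90.00° ✓; |SV| = 12.40 ✗.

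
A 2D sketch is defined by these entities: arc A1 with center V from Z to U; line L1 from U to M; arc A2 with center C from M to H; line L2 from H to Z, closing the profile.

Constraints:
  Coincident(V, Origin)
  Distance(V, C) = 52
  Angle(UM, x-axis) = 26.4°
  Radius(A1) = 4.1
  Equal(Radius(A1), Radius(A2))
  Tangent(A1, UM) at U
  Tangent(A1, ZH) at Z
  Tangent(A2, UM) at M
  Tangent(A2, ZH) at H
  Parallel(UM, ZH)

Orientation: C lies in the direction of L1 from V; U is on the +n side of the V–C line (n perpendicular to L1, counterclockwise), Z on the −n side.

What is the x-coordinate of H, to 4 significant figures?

48.40

The slot axis is L1's direction at 26.4°, so u = (cos 26.4°, sin 26.4°) = (0.8957, 0.4446) and n = (−sin 26.4°, cos 26.4°) = (-0.4446, 0.8957). V is at the origin and C lies 52.0 along u from V, so C = 52.0·u = (46.58, 23.12). Tangency of A1 to both parallel lines with radius 4.1 puts U and Z at V ± 4.1·n: U = (-1.823, 3.672), Z = (1.823, -3.672). Equal radii place M and H the same way about C: M = C + 4.1·n = (44.75, 26.79), H = C − 4.1·n = (48.40, 19.45). So H.x = 48.40.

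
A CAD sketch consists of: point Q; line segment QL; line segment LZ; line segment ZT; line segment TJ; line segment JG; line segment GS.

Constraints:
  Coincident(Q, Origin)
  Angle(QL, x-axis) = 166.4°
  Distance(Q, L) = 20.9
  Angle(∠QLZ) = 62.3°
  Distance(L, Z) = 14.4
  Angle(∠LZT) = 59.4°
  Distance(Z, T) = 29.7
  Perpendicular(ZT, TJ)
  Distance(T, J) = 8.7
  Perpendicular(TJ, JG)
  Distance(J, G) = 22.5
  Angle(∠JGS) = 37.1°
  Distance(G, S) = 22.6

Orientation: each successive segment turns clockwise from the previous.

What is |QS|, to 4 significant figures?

6.928

Q is at the origin; QL runs at 166.4° with length 20.9, so L = (-20.31, 4.914). ∠QLZ = 62.3° gives LZ at 48.70° from the x-axis; with |LZ| = 14.4, Z = (-10.81, 15.73). ∠LZT = 59.4° gives ZT at -71.90° from the x-axis; with |ZT| = 29.7, T = (-1.583, -12.50). The perpendicularity gives TJ at right angles to ZT, so TJ runs at -161.9°; with |TJ| = 8.7, J = (-9.852, -15.20). TJ is perpendicular to JG, so JG runs at 108.1°; with |JG| = 22.5, G = (-16.84, 6.186). ∠JGS = 37.1° gives GS at -34.80° from the x-axis; with |GS| = 22.6, S = (1.715, -6.712). Then |QS| = |S − Q| = 6.928.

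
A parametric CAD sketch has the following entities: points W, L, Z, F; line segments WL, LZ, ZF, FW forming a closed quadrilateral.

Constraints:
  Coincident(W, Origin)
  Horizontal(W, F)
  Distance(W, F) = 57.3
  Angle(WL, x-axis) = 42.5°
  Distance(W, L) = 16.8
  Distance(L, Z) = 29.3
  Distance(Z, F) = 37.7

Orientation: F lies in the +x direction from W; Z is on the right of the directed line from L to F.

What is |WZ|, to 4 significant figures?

28.07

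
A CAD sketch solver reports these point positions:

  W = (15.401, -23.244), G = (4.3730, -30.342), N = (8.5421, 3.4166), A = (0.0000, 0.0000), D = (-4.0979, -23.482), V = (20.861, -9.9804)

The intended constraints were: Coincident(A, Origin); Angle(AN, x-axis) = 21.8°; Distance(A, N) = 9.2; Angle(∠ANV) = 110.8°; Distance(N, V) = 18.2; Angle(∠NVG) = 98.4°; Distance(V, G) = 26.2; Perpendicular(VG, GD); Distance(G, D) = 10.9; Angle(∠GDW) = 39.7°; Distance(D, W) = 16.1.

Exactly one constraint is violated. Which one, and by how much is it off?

Distance(D, W) = 16.1 — off by 3.40.

A = (0.00, 0.00) ✓; AN at 21.80° ✓; |AN| = 9.200 ✓; ∠ANV = 110.8° ✓; |NV| = 18.20 ✓; ∠NVG = 98.40° ✓; |VG| = 26.20 ✓; ∠(VG, GD) = 90.00° ✓; |GD| = 10.90 ✓; ∠GDW = 39.70° ✓; |DW| = 19.50 ✗.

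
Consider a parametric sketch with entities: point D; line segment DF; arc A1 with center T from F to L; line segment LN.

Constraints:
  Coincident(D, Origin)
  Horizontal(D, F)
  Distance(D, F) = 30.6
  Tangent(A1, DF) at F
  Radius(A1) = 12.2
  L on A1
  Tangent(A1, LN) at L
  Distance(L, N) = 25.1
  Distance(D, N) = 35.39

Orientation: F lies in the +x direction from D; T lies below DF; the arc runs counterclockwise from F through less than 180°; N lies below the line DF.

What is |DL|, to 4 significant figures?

20.87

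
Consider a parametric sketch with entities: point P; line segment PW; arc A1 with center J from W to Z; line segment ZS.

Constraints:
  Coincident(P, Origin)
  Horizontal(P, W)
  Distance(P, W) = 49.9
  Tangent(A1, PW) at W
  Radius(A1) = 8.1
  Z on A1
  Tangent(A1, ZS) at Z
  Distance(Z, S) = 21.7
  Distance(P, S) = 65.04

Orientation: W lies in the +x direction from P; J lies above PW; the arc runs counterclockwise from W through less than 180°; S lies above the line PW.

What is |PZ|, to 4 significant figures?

58.57

Checks: |JZ| = 8.100 ✓; ∠(JZ, ZS) = 90.00° ✓; |ZS| = 21.70 ✓; |PS| = 65.04 ✓.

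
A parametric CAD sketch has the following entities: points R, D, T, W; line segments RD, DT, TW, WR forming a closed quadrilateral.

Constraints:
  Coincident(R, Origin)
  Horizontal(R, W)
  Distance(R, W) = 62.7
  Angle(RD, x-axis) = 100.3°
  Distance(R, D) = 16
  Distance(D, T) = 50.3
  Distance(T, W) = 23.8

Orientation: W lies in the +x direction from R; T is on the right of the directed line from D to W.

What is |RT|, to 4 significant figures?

41.82

Checks: |DT| = 50.30 ✓; |TW| = 23.80 ✓.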